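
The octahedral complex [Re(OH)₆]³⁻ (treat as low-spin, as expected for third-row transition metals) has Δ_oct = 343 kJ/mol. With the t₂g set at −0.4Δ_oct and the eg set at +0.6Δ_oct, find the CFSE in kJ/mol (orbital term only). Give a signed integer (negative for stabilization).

Each OH⁻ contributes -1; 6 × (-1) = -6. With overall charge -3, Re is in the +3 oxidation state.
Re³⁺: group 7, so d-count = 7 − 3 = 4.
Configuration: t₂g⁴ eg⁰.
CFSE(orbital) = 4×(-0.4Δ_oct) + 0×(0.6Δ_oct) = -1.6Δ_oct; with Δ_oct = 343 kJ/mol that is -549 kJ/mol.

-549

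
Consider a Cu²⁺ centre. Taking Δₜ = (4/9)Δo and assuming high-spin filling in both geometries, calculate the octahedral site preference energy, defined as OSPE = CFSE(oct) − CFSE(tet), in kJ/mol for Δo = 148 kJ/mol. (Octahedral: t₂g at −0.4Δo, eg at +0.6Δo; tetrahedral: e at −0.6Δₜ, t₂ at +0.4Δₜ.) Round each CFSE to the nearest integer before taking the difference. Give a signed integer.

-63

Cu²⁺: group 11, so d-count = 11 − 2 = 9.
Octahedral high-spin t2g^6 e_g^3: CFSE = -0.6 × 148 = -89 kJ/mol.
Tetrahedral e^4 t2^5 gives -0.4Δₜ = -0.4 × (4/9) × 148 = -26 kJ/mol.
OSPE = CFSE(oct) − CFSE(tet) = -89 − (-26) = -63 kJ/mol.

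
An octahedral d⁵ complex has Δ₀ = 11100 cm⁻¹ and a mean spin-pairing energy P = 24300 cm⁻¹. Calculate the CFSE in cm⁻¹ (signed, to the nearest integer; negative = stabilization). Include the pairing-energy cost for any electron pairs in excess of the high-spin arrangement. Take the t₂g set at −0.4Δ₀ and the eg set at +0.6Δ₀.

0

With Δ₀ < P the complex is high-spin.
Filling d⁵ accordingly: t₂g³ eg².
Orbital CFSE = 0.0Δ₀ = 0.0 × 11100 = 0 cm⁻¹.
High-spin has no excess pairs, so no pairing correction applies.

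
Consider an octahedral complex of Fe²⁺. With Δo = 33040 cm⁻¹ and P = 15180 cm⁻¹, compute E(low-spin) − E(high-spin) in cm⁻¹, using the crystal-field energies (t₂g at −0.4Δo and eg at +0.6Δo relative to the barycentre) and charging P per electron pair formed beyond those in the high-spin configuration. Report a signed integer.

-35720

Fe sits in group 8; removing 2 electrons leaves Fe²⁺ with 8 − 2 = 6 d electrons.
In the high-spin limit (t₂g⁴ eg²) the orbital term is -0.4Δo = -13216 cm⁻¹, with no excess pairing.
For low-spin the configuration is t₂g⁶ eg⁰: orbital energy -2.4 × 33040 = -79296 cm⁻¹, and 2 additional pairs relative to high-spin add 30360 cm⁻¹, giving -48936 cm⁻¹.
Thus E(LS) − E(HS) = -35720 cm⁻¹.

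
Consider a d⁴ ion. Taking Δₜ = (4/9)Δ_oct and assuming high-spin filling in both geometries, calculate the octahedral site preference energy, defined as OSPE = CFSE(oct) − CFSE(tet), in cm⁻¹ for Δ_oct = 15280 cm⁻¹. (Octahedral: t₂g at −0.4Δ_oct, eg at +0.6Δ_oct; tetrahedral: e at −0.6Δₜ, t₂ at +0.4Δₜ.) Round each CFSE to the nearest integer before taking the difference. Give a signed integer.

Octahedral (high-spin): t2g^3 e_g^1, CFSE = 3(−0.4) + 1(+0.6) = -0.6Δ_oct = -0.6 × 15280 = -9168 cm⁻¹.
Tetrahedral e^2 t2^2 gives -0.4Δₜ = -0.4 × (4/9) × 15280 = -2716 cm⁻¹.
OSPE = -9168 − (-2716) = -6452 cm⁻¹.

-6452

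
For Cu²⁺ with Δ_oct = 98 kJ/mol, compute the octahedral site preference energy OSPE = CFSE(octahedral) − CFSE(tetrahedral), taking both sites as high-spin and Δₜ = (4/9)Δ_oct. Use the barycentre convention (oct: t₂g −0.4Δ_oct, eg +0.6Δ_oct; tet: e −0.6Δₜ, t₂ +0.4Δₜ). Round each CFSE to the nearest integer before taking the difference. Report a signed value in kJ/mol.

Cu²⁺: group 11, so d-count = 11 − 2 = 9.
Octahedral (high-spin): t₂g⁶ eg³, CFSE = 6(−0.4) + 3(+0.6) = -0.6Δ_oct = -0.6 × 98 = -59 kJ/mol.
Tetrahedral: e⁴ t₂⁵, CFSE = 4(−0.6) + 5(+0.4) = -0.4Δₜ = -0.4 × (4/9) × 98 = -17 kJ/mol.
OSPE = CFSE(oct) − CFSE(tet) = -59 − (-17) = -42 kJ/mol.

-42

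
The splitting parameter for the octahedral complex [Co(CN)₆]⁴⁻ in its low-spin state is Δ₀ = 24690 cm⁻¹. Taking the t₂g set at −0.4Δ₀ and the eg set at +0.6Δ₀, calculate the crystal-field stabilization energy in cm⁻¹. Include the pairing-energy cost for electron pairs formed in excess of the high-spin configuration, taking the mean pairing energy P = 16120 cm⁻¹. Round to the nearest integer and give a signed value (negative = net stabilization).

Each CN⁻ contributes -1; 6 × (-1) = -6. With overall charge -4, Co is in the +2 oxidation state.
Co²⁺: group 9, so d-count = 9 − 2 = 7.
Configuration: t₂g⁶ eg¹.
CFSE(orbital) = 6×(-0.4Δ₀) + 1×(0.6Δ₀) = -1.8Δ₀; with Δ₀ = 24690 cm⁻¹ that is -44442 cm⁻¹.
Relative to high-spin t₂g⁵ eg² (2 paired), the low-spin configuration has 1 additional pair, contributing +1 × 16120 = +16120 cm⁻¹.
Combining: -44442 + 16120 = -28322 cm⁻¹.

-28322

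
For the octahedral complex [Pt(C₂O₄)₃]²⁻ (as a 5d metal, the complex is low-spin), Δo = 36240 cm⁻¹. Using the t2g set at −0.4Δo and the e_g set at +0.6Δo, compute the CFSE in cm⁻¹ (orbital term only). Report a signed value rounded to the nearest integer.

Each C₂O₄²⁻ contributes -2; 3 × (-2) = -6. With overall charge -2, Pt is in the +4 oxidation state.
Group 10 minus oxidation state +4 gives a d⁶ configuration for Pt⁴⁺.
Electron filling gives t2g^6 e_g^0.
Orbital CFSE = 6(-0.4) + 0(0.6) = -2.4Δo = -2.4 × 36240 = -86976 cm⁻¹.

-86976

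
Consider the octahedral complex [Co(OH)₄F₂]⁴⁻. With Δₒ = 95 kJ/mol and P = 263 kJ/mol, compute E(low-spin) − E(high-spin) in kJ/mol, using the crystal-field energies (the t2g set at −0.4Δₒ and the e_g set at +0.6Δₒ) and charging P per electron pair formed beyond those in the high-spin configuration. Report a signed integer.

Ligand charges: 4×(-1) from OH⁻ and 2×(-1) from F⁻ sum to -6; with overall charge -4, Co is +2.
Co is in group 9, so Co²⁺ is d⁷ (9 − 2 = 7).
High-spin d⁷ fills as t2g^5 e_g^2 with CFSE 5(−0.4) + 2(+0.6) = -0.8Δₒ = -76 kJ/mol.
Low-spin: t2g^6 e_g^1, orbital CFSE = -1.8Δₒ = -171 kJ/mol; plus 1 excess pair × P = +263 kJ/mol; total 92 kJ/mol.
E(LS) − E(HS) = 92 − (-76) = 168 kJ/mol.

168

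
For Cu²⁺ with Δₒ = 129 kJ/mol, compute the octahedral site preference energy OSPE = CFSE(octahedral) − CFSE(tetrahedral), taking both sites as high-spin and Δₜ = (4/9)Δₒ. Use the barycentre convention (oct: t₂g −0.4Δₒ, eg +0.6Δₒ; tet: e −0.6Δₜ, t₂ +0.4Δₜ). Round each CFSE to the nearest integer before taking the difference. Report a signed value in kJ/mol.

-54

Cu sits in group 11; removing 2 electrons leaves Cu²⁺ with 11 − 2 = 9 d electrons.
Octahedral high-spin t₂g⁶ eg³: CFSE = -0.6 × 129 = -77 kJ/mol.
In a tetrahedral site the filling is e⁴ t₂⁵: CFSE(tet) = -0.4Δₜ = -0.4 × (4/9)(129) = -23 kJ/mol.
Subtracting, OSPE = -77 − (-23) = -54 kJ/mol.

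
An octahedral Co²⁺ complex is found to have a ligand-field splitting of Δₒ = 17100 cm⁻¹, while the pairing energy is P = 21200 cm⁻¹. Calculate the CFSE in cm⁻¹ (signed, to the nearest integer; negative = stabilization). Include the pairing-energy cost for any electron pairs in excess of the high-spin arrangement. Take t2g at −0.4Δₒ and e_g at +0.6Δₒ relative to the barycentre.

Co sits in group 9; removing 2 electrons leaves Co²⁺ with 9 − 2 = 7 d electrons.
Δₒ < P, so pairing is avoided: the ground state is high-spin.
Filling d⁷ accordingly: t2g^5 e_g^2.
Orbital CFSE = -0.8Δₒ = -0.8 × 17100 = -13680 cm⁻¹.
High-spin has no excess pairs, so no pairing correction applies.

-13680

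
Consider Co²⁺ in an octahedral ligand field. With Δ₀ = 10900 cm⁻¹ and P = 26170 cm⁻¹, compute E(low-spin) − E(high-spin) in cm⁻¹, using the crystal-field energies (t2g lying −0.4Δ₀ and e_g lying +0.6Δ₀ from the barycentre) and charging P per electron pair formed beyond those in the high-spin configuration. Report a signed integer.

15270

Co²⁺: group 9, so d-count = 9 − 2 = 7.
High-spin d⁷ fills as t2g^5 e_g^2 with CFSE 5(−0.4) + 2(+0.6) = -0.8Δ₀ = -8720 cm⁻¹.
For low-spin the configuration is t2g^6 e_g^1: orbital energy -1.8 × 10900 = -19620 cm⁻¹, and 1 additional pair relative to high-spin adds 26170 cm⁻¹, giving 6550 cm⁻¹.
E(LS) − E(HS) = 6550 − (-8720) = 15270 cm⁻¹.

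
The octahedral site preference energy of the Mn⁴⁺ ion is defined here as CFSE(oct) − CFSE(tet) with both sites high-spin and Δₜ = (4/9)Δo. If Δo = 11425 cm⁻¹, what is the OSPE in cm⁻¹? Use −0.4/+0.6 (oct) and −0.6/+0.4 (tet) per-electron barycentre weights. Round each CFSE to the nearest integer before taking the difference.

Mn sits in group 7; removing 4 electrons leaves Mn⁴⁺ with 7 − 4 = 3 d electrons.
Octahedral high-spin t₂g³ eg⁰: CFSE = -1.2 × 11425 = -13710 cm⁻¹.
Tetrahedral e² t₂¹ gives -0.8Δₜ = -0.8 × (4/9) × 11425 = -4062 cm⁻¹.
Subtracting, OSPE = -13710 − (-4062) = -9648 cm⁻¹.

-9648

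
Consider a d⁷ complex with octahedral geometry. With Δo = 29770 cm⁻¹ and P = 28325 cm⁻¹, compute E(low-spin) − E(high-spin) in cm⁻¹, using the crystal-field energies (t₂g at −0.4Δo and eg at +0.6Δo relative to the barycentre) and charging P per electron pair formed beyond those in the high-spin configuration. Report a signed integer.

-1445

High-spin d⁷ fills as t₂g⁵ eg² with CFSE 5(−0.4) + 2(+0.6) = -0.8Δo = -23816 cm⁻¹.
Low-spin: t₂g⁶ eg¹, orbital CFSE = -1.8Δo = -53586 cm⁻¹; plus 1 excess pair × P = +28325 cm⁻¹; total -25261 cm⁻¹.
E(LS) − E(HS) = -25261 − (-23816) = -1445 cm⁻¹.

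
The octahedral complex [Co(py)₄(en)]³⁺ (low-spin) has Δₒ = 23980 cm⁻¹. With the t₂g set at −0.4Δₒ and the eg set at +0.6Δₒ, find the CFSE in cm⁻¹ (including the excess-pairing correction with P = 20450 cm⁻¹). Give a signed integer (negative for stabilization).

Ligand charges: 4×(+0) from py and 1×(+0) from en sum to +0; with overall charge +3, Co is +3.
Co is in group 9, so Co³⁺ is d⁶ (9 − 3 = 6).
The d⁶ electrons fill as t₂g⁶ eg⁰.
CFSE(orbital) = 6×(-0.4Δₒ) + 0×(0.6Δₒ) = -2.4Δₒ; with Δₒ = 23980 cm⁻¹ that is -57552 cm⁻¹.
High-spin d⁶ would be t₂g⁴ eg² with 1 pair; low-spin has 3, so 2 excess pairs cost +2P = +40900 cm⁻¹.
Overall CFSE = -57552 + 40900 = -16652 cm⁻¹.

-16652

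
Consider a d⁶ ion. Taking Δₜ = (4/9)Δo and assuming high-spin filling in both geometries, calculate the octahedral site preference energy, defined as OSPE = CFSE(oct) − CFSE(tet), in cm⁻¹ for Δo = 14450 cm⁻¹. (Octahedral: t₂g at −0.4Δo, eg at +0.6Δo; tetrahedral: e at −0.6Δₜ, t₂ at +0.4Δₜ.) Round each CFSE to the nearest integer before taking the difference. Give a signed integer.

-1927

Octahedral (high-spin): t₂g⁴ eg², CFSE = 4(−0.4) + 2(+0.6) = -0.4Δo = -0.4 × 14450 = -5780 cm⁻¹.
Tetrahedral: e³ t₂³, CFSE = 3(−0.6) + 3(+0.4) = -0.6Δₜ = -0.6 × (4/9) × 14450 = -3853 cm⁻¹.
OSPE = -5780 − (-3853) = -1927 cm⁻¹.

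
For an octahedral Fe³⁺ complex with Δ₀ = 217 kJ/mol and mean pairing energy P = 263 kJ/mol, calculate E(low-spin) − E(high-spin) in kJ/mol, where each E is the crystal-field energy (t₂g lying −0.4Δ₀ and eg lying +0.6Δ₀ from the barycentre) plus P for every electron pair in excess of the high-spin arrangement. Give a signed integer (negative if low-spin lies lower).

92

Fe sits in group 8; removing 3 electrons leaves Fe³⁺ with 8 − 3 = 5 d electrons.
In the high-spin limit (t₂g³ eg²) the orbital term is 0.0Δ₀ = 0 kJ/mol, with no excess pairing.
Low-spin: t₂g⁵ eg⁰, orbital CFSE = -2.0Δ₀ = -434 kJ/mol; plus 2 excess pairs × P = +526 kJ/mol; total 92 kJ/mol.
Thus E(LS) − E(HS) = 92 kJ/mol.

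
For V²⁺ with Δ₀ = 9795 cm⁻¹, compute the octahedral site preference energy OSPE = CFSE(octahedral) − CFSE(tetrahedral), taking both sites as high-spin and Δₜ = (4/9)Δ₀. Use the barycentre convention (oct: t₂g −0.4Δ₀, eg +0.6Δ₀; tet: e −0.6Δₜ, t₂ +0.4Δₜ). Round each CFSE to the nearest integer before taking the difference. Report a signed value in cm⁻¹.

-8271

V sits in group 5; removing 2 electrons leaves V²⁺ with 5 − 2 = 3 d electrons.
Octahedral (high-spin): t₂g³ eg⁰, CFSE = 3(−0.4) + 0(+0.6) = -1.2Δ₀ = -1.2 × 9795 = -11754 cm⁻¹.
Tetrahedral e² t₂¹ gives -0.8Δₜ = -0.8 × (4/9) × 9795 = -3483 cm⁻¹.
Subtracting, OSPE = -11754 − (-3483) = -8271 cm⁻¹.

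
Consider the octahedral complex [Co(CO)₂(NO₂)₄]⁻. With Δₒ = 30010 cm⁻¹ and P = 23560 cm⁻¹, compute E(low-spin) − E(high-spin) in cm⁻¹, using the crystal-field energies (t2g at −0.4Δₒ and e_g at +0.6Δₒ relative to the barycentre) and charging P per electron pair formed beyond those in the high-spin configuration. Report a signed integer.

Ligand charges: 2×(+0) from CO and 4×(-1) from NO₂⁻ sum to -4; with overall charge -1, Co is +3.
Co is in group 9, so Co³⁺ is d⁶ (9 − 3 = 6).
High-spin d⁶ fills as t2g^4 e_g^2 with CFSE 4(−0.4) + 2(+0.6) = -0.4Δₒ = -12004 cm⁻¹.
Low-spin: t2g^6 e_g^0, orbital CFSE = -2.4Δₒ = -72024 cm⁻¹; plus 2 excess pairs × P = +47120 cm⁻¹; total -24904 cm⁻¹.
E(LS) − E(HS) = -24904 − (-12004) = -12900 cm⁻¹.

-12900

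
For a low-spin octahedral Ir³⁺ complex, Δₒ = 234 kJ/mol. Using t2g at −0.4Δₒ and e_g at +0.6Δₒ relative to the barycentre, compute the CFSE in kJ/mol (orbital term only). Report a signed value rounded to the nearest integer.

-562

Ir sits in group 9; removing 3 electrons leaves Ir³⁺ with 9 − 3 = 6 d electrons.
Configuration: t2g^6 e_g^0.
Orbital CFSE = 6(-0.4) + 0(0.6) = -2.4Δₒ = -2.4 × 234 = -562 kJ/mol.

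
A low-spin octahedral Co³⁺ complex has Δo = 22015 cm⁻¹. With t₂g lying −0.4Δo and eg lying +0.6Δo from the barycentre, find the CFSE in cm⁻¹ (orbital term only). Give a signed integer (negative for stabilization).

-52836

Co sits in group 9; removing 3 electrons leaves Co³⁺ with 9 − 3 = 6 d electrons.
The d⁶ electrons fill as t₂g⁶ eg⁰.
The orbital stabilization is -2.4Δo = -2.4 × 22015 = -52836 cm⁻¹.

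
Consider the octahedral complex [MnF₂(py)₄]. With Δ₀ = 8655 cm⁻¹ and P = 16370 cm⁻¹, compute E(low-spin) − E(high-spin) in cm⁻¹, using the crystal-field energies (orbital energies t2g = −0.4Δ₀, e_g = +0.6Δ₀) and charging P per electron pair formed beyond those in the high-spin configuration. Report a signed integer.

15430

Ligand charges: 2×(-1) from F⁻ and 4×(+0) from py sum to -2; with overall charge +0, Mn is +2.
Mn sits in group 7; removing 2 electrons leaves Mn²⁺ with 7 − 2 = 5 d electrons.
In the high-spin limit (t2g^3 e_g^2) the orbital term is 0.0Δ₀ = 0 cm⁻¹, with no excess pairing.
Low-spin: t2g^5 e_g^0, orbital CFSE = -2.0Δ₀ = -17310 cm⁻¹; plus 2 excess pairs × P = +32740 cm⁻¹; total 15430 cm⁻¹.
Thus E(LS) − E(HS) = 15430 cm⁻¹.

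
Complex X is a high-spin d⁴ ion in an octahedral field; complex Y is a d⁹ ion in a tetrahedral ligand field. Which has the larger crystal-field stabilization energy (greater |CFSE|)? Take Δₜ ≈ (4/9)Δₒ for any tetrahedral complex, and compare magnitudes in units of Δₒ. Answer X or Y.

X

X: t2g^3 e_g^1, CFSE = -0.6Δₒ.
Y: Tetrahedral fields are weak (Δₜ ≈ 4/9 Δₒ), so electrons fill high-spin; e^4 t2^5, CFSE = -0.4Δₜ ≈ -0.18Δₒ.
So X has the larger |CFSE|.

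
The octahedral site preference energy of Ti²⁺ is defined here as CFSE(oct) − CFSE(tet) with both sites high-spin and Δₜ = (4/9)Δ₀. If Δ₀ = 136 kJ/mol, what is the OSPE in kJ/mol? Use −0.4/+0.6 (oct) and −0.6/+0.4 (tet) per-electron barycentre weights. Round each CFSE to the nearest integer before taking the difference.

-36

Group 4 minus oxidation state +2 gives a d² configuration for Ti²⁺.
Octahedral high-spin t2g^2 e_g^0: CFSE = -0.8 × 136 = -109 kJ/mol.
In a tetrahedral site the filling is e^2 t2^0: CFSE(tet) = -1.2Δₜ = -1.2 × (4/9)(136) = -73 kJ/mol.
Subtracting, OSPE = -109 − (-73) = -36 kJ/mol.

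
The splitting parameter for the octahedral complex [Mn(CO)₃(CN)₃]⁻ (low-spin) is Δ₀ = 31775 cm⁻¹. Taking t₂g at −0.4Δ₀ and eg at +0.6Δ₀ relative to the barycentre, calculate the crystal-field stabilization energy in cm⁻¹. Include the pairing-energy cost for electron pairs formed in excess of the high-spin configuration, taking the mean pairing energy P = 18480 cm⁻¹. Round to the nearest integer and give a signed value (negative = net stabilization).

-26590

Ligand charges: 3×(+0) from CO and 3×(-1) from CN⁻ sum to -3; with overall charge -1, Mn is +2.
Group 7 minus oxidation state +2 gives a d⁵ configuration for Mn²⁺.
The d⁵ electrons fill as t₂g⁵ eg⁰.
Orbital CFSE = 5(-0.4) + 0(0.6) = -2.0Δ₀ = -2.0 × 31775 = -63550 cm⁻¹.
High-spin d⁵ would be t₂g³ eg² with 0 pairs; low-spin has 2, so 2 excess pairs cost +2P = +36960 cm⁻¹.
Overall CFSE = -63550 + 36960 = -26590 cm⁻¹.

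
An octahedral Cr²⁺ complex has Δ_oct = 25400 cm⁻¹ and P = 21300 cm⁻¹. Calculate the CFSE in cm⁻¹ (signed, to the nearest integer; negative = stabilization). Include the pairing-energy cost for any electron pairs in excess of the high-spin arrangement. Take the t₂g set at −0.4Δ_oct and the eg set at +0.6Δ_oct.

Cr sits in group 6; removing 2 electrons leaves Cr²⁺ with 6 − 2 = 4 d electrons.
Since Δ_oct = 25400 cm⁻¹ > P = 21300 cm⁻¹, the complex adopts the low-spin configuration.
Filling d⁴ accordingly: t₂g⁴ eg⁰.
Orbital CFSE = -1.6Δ_oct = -1.6 × 25400 = -40640 cm⁻¹.
Excess pairs vs high-spin: 1 − 0 = 1; pairing cost = +21300 cm⁻¹.
Net CFSE = -40640 + 21300 = -19340 cm⁻¹.

-19340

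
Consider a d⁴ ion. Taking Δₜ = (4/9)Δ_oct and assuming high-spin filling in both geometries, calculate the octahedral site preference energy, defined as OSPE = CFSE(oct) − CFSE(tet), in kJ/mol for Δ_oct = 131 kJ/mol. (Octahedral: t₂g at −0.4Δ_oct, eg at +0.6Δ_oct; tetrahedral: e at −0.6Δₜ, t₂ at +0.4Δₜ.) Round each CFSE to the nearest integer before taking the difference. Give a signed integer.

Octahedral (high-spin): t₂g³ eg¹, CFSE = 3(−0.4) + 1(+0.6) = -0.6Δ_oct = -0.6 × 131 = -79 kJ/mol.
Tetrahedral e² t₂² gives -0.4Δₜ = -0.4 × (4/9) × 131 = -23 kJ/mol.
OSPE = CFSE(oct) − CFSE(tet) = -79 − (-23) = -56 kJ/mol.

-56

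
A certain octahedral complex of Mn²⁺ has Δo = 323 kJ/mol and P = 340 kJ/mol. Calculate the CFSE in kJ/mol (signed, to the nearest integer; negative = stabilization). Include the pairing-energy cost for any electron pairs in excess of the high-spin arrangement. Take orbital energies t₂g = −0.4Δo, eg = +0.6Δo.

0

Group 7 minus oxidation state +2 gives a d⁵ configuration for Mn²⁺.
Here Δo < P (323 < 340), so the high-spin state is favoured.
Configuration: t₂g³ eg².
Orbital CFSE = 0.0Δo = 0.0 × 323 = 0 kJ/mol.
High-spin has no excess pairs, so no pairing correction applies.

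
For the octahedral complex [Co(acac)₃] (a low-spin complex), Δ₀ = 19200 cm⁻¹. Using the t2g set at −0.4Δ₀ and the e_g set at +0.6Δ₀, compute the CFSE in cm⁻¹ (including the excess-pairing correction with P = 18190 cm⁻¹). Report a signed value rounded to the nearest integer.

Each acac⁻ contributes -1; 3 × (-1) = -3. With overall charge +0, Co is in the +3 oxidation state.
Group 9 minus oxidation state +3 gives a d⁶ configuration for Co³⁺.
The d⁶ electrons fill as t2g^6 e_g^0.
CFSE(orbital) = 6×(-0.4Δ₀) + 0×(0.6Δ₀) = -2.4Δ₀; with Δ₀ = 19200 cm⁻¹ that is -46080 cm⁻¹.
Pairing penalty: 3 pairs vs 1 in the high-spin reference → 2 extra × P = 36380 cm⁻¹.
Combining: -46080 + 36380 = -9700 cm⁻¹.

-9700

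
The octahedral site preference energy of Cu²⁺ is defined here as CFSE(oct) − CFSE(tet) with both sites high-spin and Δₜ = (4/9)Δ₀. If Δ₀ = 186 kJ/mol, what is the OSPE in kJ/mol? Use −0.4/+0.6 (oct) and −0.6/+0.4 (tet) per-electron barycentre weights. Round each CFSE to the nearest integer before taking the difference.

Cu sits in group 11; removing 2 electrons leaves Cu²⁺ with 11 − 2 = 9 d electrons.
Octahedral (high-spin): t₂g⁶ eg³, CFSE = 6(−0.4) + 3(+0.6) = -0.6Δ₀ = -0.6 × 186 = -112 kJ/mol.
In a tetrahedral site the filling is e⁴ t₂⁵: CFSE(tet) = -0.4Δₜ = -0.4 × (4/9)(186) = -33 kJ/mol.
OSPE = CFSE(oct) − CFSE(tet) = -112 − (-33) = -79 kJ/mol.

-79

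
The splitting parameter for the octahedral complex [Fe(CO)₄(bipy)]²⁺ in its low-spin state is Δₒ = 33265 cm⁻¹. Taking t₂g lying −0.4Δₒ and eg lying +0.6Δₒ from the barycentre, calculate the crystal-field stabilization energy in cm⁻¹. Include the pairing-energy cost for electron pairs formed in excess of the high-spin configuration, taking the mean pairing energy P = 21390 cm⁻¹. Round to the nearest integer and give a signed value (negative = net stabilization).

Ligand charges: 4×(+0) from CO and 1×(+0) from bipy sum to +0; with overall charge +2, Fe is +2.
Fe²⁺: group 8, so d-count = 8 − 2 = 6.
The d⁶ electrons fill as t₂g⁶ eg⁰.
Orbital CFSE = 6(-0.4) + 0(0.6) = -2.4Δₒ = -2.4 × 33265 = -79836 cm⁻¹.
Relative to high-spin t₂g⁴ eg² (1 paired), the low-spin configuration has 2 additional pairs, contributing +2 × 21390 = +42780 cm⁻¹.
Net CFSE = -79836 + 42780 = -37056 cm⁻¹.

-37056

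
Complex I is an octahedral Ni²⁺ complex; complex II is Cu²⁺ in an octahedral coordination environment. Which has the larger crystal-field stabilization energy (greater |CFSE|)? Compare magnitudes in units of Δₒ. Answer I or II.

I: Ni sits in group 10; removing 2 electrons leaves Ni²⁺ with 10 − 2 = 8 d electrons; t₂g⁶ eg², CFSE = -1.2Δₒ.
II: Cu²⁺: group 11, so d-count = 11 − 2 = 9; t2g^6 e_g^3, CFSE = -0.6Δₒ.
So I has the larger |CFSE|.

I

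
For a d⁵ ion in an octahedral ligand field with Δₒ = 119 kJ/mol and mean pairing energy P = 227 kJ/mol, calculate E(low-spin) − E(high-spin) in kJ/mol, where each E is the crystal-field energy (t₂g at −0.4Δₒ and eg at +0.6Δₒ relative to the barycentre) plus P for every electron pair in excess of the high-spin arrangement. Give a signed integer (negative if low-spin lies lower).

High-spin d⁵ fills as t₂g³ eg² with CFSE 3(−0.4) + 2(+0.6) = 0.0Δₒ = 0 kJ/mol.
For low-spin the configuration is t₂g⁵ eg⁰: orbital energy -2.0 × 119 = -238 kJ/mol, and 2 additional pairs relative to high-spin add 454 kJ/mol, giving 216 kJ/mol.
E(LS) − E(HS) = 216 − (0) = 216 kJ/mol.

216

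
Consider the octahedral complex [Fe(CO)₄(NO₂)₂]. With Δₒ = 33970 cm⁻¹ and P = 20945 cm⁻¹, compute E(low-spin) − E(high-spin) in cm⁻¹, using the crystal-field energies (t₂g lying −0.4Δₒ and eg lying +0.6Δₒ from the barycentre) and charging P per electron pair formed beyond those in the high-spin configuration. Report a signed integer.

Ligand charges: 4×(+0) from CO and 2×(-1) from NO₂⁻ sum to -2; with overall charge +0, Fe is +2.
Fe is in group 8, so Fe²⁺ is d⁶ (8 − 2 = 6).
High-spin: t₂g⁴ eg², CFSE = -0.4Δₒ = -13588 cm⁻¹.
For low-spin the configuration is t₂g⁶ eg⁰: orbital energy -2.4 × 33970 = -81528 cm⁻¹, and 2 additional pairs relative to high-spin add 41890 cm⁻¹, giving -39638 cm⁻¹.
Thus E(LS) − E(HS) = -26050 cm⁻¹.

-26050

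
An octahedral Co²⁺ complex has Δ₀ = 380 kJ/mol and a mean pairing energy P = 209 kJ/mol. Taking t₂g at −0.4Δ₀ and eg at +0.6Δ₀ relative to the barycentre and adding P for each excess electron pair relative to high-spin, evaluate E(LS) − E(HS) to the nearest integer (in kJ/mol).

Co is in group 9, so Co²⁺ is d⁷ (9 − 2 = 7).
In the high-spin limit (t₂g⁵ eg²) the orbital term is -0.8Δ₀ = -304 kJ/mol, with no excess pairing.
Low-spin t₂g⁶ eg¹ gives -1.8Δ₀ = -684 kJ/mol, but forming 1 extra pair costs 1P = 209 kJ/mol, so E(LS) = -684 + 209 = -475 kJ/mol.
E(LS) − E(HS) = -475 − (-304) = -171 kJ/mol.

-171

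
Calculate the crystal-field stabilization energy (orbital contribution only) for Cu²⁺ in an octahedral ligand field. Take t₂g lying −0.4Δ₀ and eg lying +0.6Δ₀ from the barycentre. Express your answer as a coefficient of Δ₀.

-0.6 Δ₀

Cu is in group 11, so Cu²⁺ is d⁹ (11 − 2 = 9).
For octahedral d⁹ the high- and low-spin configurations coincide.
Configuration: t₂g⁶ eg³.
CFSE = 6(-0.4Δ₀) + 3(0.6Δ₀) = -2.4Δ₀ + 1.8Δ₀ = -0.6Δ₀.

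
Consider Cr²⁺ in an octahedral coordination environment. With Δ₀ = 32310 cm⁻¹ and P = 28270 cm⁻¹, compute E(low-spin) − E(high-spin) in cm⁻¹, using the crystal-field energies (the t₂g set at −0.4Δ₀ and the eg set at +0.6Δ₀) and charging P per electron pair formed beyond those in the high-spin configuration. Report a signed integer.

-4040

Cr²⁺: group 6, so d-count = 6 − 2 = 4.
High-spin d⁴ fills as t₂g³ eg¹ with CFSE 3(−0.4) + 1(+0.6) = -0.6Δ₀ = -19386 cm⁻¹.
Low-spin t₂g⁴ eg⁰ gives -1.6Δ₀ = -51696 cm⁻¹, but forming 1 extra pair costs 1P = 28270 cm⁻¹, so E(LS) = -51696 + 28270 = -23426 cm⁻¹.
The difference is -23426 − (-19386) = -4040 cm⁻¹, so low-spin lies lower.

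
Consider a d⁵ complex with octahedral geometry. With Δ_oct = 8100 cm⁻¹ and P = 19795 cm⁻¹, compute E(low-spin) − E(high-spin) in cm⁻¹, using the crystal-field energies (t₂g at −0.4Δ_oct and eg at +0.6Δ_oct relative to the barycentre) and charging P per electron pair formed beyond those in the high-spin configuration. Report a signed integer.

23390

In the high-spin limit (t₂g³ eg²) the orbital term is 0.0Δ_oct = 0 cm⁻¹, with no excess pairing.
Low-spin: t₂g⁵ eg⁰, orbital CFSE = -2.0Δ_oct = -16200 cm⁻¹; plus 2 excess pairs × P = +39590 cm⁻¹; total 23390 cm⁻¹.
E(LS) − E(HS) = 23390 − (0) = 23390 cm⁻¹.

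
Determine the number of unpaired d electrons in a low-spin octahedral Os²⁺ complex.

0

Os is in group 8, so Os²⁺ is d⁶ (8 − 2 = 6).
Configuration: t₂g⁶ eg⁰, giving 0 unpaired electrons.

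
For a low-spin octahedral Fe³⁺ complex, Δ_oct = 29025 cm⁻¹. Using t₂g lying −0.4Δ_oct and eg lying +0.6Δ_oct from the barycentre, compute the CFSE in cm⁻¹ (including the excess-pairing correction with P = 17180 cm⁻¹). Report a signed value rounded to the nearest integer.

Fe is in group 8, so Fe³⁺ is d⁵ (8 − 3 = 5).
The d⁵ electrons fill as t₂g⁵ eg⁰.
The orbital stabilization is -2.0Δ_oct = -2.0 × 29025 = -58050 cm⁻¹.
Relative to high-spin t₂g³ eg² (0 paired), the low-spin configuration has 2 additional pairs, contributing +2 × 17180 = +34360 cm⁻¹.
Net CFSE = -58050 + 34360 = -23690 cm⁻¹.

-23690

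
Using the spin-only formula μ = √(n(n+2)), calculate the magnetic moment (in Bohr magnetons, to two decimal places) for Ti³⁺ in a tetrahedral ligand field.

Group 4 minus oxidation state +3 gives a d¹ configuration for Ti³⁺.
Tetrahedral fields are weak (Δₜ ≈ 4/9 Δₒ), so electrons fill high-spin.
Configuration: e¹ t₂⁰ → 1 unpaired electron.
μ(spin-only) = √[1(1+2)] = √3 ≈ 1.73 Bohr magnetons.

1.73 Bohr magnetons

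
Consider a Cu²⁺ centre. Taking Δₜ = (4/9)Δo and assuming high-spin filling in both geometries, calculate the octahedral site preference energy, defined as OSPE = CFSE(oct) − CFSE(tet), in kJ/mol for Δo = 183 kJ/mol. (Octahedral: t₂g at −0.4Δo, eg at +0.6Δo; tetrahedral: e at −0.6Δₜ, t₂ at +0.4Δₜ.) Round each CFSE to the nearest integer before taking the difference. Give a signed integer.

-77

Cu²⁺: group 11, so d-count = 11 − 2 = 9.
Octahedral high-spin t₂g⁶ eg³: CFSE = -0.6 × 183 = -110 kJ/mol.
Tetrahedral e⁴ t₂⁵ gives -0.4Δₜ = -0.4 × (4/9) × 183 = -33 kJ/mol.
OSPE = CFSE(oct) − CFSE(tet) = -110 − (-33) = -77 kJ/mol.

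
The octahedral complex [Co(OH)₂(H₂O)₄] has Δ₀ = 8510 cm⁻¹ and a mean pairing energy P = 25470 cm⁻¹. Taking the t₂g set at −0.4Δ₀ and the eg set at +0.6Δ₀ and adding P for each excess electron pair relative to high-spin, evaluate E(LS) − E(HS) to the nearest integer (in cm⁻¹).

16960

Ligand charges: 2×(-1) from OH⁻ and 4×(+0) from H₂O sum to -2; with overall charge +0, Co is +2.
Co²⁺: group 9, so d-count = 9 − 2 = 7.
High-spin: t₂g⁵ eg², CFSE = -0.8Δ₀ = -6808 cm⁻¹.
Low-spin: t₂g⁶ eg¹, orbital CFSE = -1.8Δ₀ = -15318 cm⁻¹; plus 1 excess pair × P = +25470 cm⁻¹; total 10152 cm⁻¹.
The difference is 10152 − (-6808) = 16960 cm⁻¹, so high-spin lies lower.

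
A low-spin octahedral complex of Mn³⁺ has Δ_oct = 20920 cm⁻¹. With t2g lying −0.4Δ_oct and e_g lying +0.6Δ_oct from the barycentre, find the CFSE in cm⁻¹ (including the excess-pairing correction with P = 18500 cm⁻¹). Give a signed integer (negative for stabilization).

Mn is in group 7, so Mn³⁺ is d⁴ (7 − 3 = 4).
Configuration: t2g^4 e_g^0.
Orbital CFSE = 4(-0.4) + 0(0.6) = -1.6Δ_oct = -1.6 × 20920 = -33472 cm⁻¹.
High-spin d⁴ would be t2g^3 e_g^1 with 0 pairs; low-spin has 1, so 1 excess pair costs +1P = +18500 cm⁻¹.
Net CFSE = -33472 + 18500 = -14972 cm⁻¹.

-14972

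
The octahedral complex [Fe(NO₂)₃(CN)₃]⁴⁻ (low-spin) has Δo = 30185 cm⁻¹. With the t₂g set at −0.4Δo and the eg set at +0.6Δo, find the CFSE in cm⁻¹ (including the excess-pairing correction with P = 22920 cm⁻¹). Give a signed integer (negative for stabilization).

-26604

Ligand charges: 3×(-1) from NO₂⁻ and 3×(-1) from CN⁻ sum to -6; with overall charge -4, Fe is +2.
Fe is in group 8, so Fe²⁺ is d⁶ (8 − 2 = 6).
Configuration: t₂g⁶ eg⁰.
Orbital CFSE = 6(-0.4) + 0(0.6) = -2.4Δo = -2.4 × 30185 = -72444 cm⁻¹.
Pairing penalty: 3 pairs vs 1 in the high-spin reference → 2 extra × P = 45840 cm⁻¹.
Net CFSE = -72444 + 45840 = -26604 cm⁻¹.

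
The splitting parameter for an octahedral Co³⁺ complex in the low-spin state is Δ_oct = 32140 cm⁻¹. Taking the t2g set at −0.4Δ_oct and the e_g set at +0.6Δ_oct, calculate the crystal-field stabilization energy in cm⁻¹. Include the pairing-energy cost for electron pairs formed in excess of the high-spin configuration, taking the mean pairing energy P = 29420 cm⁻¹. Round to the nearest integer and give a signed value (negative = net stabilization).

-18296

Co is in group 9, so Co³⁺ is d⁶ (9 − 3 = 6).
Electron filling gives t2g^6 e_g^0.
CFSE(orbital) = 6×(-0.4Δ_oct) + 0×(0.6Δ_oct) = -2.4Δ_oct; with Δ_oct = 32140 cm⁻¹ that is -77136 cm⁻¹.
High-spin d⁶ would be t2g^4 e_g^2 with 1 pair; low-spin has 3, so 2 excess pairs cost +2P = +58840 cm⁻¹.
Net CFSE = -77136 + 58840 = -18296 cm⁻¹.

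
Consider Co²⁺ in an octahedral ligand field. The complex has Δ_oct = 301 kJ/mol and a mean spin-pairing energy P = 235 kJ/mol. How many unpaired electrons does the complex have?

1

Group 9 minus oxidation state +2 gives a d⁷ configuration for Co²⁺.
Since Δ_oct = 301 kJ/mol > P = 235 kJ/mol, the complex adopts the low-spin configuration.
Filling d⁷ accordingly: t₂g⁶ eg¹.
Unpaired electrons: 1.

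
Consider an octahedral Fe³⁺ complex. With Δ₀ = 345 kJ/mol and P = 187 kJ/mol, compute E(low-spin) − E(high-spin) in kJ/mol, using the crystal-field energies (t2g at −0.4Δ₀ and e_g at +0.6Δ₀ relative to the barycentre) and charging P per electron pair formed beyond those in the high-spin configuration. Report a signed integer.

Fe³⁺: group 8, so d-count = 8 − 3 = 5.
In the high-spin limit (t2g^3 e_g^2) the orbital term is 0.0Δ₀ = 0 kJ/mol, with no excess pairing.
For low-spin the configuration is t2g^5 e_g^0: orbital energy -2.0 × 345 = -690 kJ/mol, and 2 additional pairs relative to high-spin add 374 kJ/mol, giving -316 kJ/mol.
Thus E(LS) − E(HS) = -316 kJ/mol.

-316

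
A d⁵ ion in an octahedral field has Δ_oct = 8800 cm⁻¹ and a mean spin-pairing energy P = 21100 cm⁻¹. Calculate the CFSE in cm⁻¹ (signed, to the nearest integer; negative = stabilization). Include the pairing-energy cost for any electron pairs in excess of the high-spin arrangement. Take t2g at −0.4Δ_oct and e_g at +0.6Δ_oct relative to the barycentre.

Here Δ_oct < P (8800 < 21100), so the high-spin state is favoured.
Configuration: t2g^3 e_g^2.
Orbital CFSE = 0.0Δ_oct = 0.0 × 8800 = 0 cm⁻¹.
High-spin has no excess pairs, so no pairing correction applies.

0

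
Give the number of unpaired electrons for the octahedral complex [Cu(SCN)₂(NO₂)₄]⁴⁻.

1

Ligand charges: 2×(-1) from SCN⁻ and 4×(-1) from NO₂⁻ sum to -6; with overall charge -4, Cu is +2.
Cu sits in group 11; removing 2 electrons leaves Cu²⁺ with 11 − 2 = 9 d electrons.
Configuration: t2g^6 e_g^3, giving 1 unpaired electron.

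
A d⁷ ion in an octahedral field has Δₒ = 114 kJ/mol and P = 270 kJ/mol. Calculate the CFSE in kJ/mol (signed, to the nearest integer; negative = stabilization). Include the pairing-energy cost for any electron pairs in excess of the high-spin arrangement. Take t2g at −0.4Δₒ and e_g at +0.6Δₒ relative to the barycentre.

-91

Since Δₒ = 114 kJ/mol < P = 270 kJ/mol, the complex adopts the high-spin configuration.
Filling d⁷ accordingly: t2g^5 e_g^2.
Orbital CFSE = -0.8Δₒ = -0.8 × 114 = -91 kJ/mol.
High-spin has no excess pairs, so no pairing correction applies.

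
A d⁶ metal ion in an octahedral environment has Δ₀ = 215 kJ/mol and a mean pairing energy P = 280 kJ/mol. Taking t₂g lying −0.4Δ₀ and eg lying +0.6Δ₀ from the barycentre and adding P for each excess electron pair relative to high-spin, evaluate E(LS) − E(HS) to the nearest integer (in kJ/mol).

High-spin d⁶ fills as t₂g⁴ eg² with CFSE 4(−0.4) + 2(+0.6) = -0.4Δ₀ = -86 kJ/mol.
Low-spin: t₂g⁶ eg⁰, orbital CFSE = -2.4Δ₀ = -516 kJ/mol; plus 2 excess pairs × P = +560 kJ/mol; total 44 kJ/mol.
E(LS) − E(HS) = 44 − (-86) = 130 kJ/mol.

130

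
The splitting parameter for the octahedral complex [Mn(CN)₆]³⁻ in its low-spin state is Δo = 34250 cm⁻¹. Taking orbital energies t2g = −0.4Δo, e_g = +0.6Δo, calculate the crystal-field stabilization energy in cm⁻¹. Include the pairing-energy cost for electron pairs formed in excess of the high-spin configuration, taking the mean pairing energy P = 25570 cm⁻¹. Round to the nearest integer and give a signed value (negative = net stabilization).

Each CN⁻ contributes -1; 6 × (-1) = -6. With overall charge -3, Mn is in the +3 oxidation state.
Mn sits in group 7; removing 3 electrons leaves Mn³⁺ with 7 − 3 = 4 d electrons.
Electron filling gives t2g^4 e_g^0.
Orbital CFSE = 4(-0.4) + 0(0.6) = -1.6Δo = -1.6 × 34250 = -54800 cm⁻¹.
Pairing penalty: 1 pair vs 0 in the high-spin reference → 1 extra × P = 25570 cm⁻¹.
Net CFSE = -54800 + 25570 = -29230 cm⁻¹.

-29230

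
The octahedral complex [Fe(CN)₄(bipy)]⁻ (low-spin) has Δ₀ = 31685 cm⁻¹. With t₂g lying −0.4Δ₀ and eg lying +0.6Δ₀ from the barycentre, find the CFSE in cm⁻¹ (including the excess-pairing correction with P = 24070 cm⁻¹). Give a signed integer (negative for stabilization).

Ligand charges: 4×(-1) from CN⁻ and 1×(+0) from bipy sum to -4; with overall charge -1, Fe is +3.
Group 8 minus oxidation state +3 gives a d⁵ configuration for Fe³⁺.
Configuration: t₂g⁵ eg⁰.
Orbital CFSE = 5(-0.4) + 0(0.6) = -2.0Δ₀ = -2.0 × 31685 = -63370 cm⁻¹.
Pairing penalty: 2 pairs vs 0 in the high-spin reference → 2 extra × P = 48140 cm⁻¹.
Overall CFSE = -63370 + 48140 = -15230 cm⁻¹.

-15230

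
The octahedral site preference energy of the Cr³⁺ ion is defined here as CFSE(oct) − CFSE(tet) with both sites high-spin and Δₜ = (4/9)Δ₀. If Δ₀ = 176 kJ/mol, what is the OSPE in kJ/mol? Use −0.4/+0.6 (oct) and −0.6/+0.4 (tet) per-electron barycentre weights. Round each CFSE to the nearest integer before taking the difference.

-148

Cr is in group 6, so Cr³⁺ is d³ (6 − 3 = 3).
Octahedral high-spin t2g^3 e_g^0: CFSE = -1.2 × 176 = -211 kJ/mol.
Tetrahedral e^2 t2^1 gives -0.8Δₜ = -0.8 × (4/9) × 176 = -63 kJ/mol.
OSPE = -211 − (-63) = -148 kJ/mol.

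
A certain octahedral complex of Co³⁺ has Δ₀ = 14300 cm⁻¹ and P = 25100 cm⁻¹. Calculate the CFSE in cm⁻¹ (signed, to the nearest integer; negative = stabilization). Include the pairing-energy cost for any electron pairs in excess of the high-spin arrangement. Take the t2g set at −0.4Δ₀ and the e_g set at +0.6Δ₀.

-5720

Group 9 minus oxidation state +3 gives a d⁶ configuration for Co³⁺.
Here Δ₀ < P (14300 < 25100), so the high-spin state is favoured.
Configuration: t2g^4 e_g^2.
Orbital CFSE = -0.4Δ₀ = -0.4 × 14300 = -5720 cm⁻¹.
High-spin has no excess pairs, so no pairing correction applies.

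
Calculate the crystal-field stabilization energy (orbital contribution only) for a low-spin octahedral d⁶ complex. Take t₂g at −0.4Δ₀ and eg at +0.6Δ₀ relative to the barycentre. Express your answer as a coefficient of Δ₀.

-2.4 Δ₀

Configuration: t₂g⁶ eg⁰.
CFSE = 6(-0.4Δ₀) + 0(0.6Δ₀) = -2.4Δ₀ + 0.0Δ₀ = -2.4Δ₀.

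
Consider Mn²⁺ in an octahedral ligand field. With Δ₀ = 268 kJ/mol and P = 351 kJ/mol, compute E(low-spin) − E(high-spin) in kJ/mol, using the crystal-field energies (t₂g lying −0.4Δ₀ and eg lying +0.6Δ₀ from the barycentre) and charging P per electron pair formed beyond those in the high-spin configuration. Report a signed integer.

166

Group 7 minus oxidation state +2 gives a d⁵ configuration for Mn²⁺.
High-spin d⁵ fills as t₂g³ eg² with CFSE 3(−0.4) + 2(+0.6) = 0.0Δ₀ = 0 kJ/mol.
Low-spin: t₂g⁵ eg⁰, orbital CFSE = -2.0Δ₀ = -536 kJ/mol; plus 2 excess pairs × P = +702 kJ/mol; total 166 kJ/mol.
The difference is 166 − (0) = 166 kJ/mol, so high-spin lies lower.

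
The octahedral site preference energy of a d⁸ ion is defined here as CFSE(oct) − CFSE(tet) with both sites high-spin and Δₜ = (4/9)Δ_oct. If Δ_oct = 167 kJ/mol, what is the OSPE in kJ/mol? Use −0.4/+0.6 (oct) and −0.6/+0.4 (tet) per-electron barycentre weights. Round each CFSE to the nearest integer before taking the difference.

-141

Octahedral (high-spin): t₂g⁶ eg², CFSE = 6(−0.4) + 2(+0.6) = -1.2Δ_oct = -1.2 × 167 = -200 kJ/mol.
Tetrahedral: e⁴ t₂⁴, CFSE = 4(−0.6) + 4(+0.4) = -0.8Δₜ = -0.8 × (4/9) × 167 = -59 kJ/mol.
Subtracting, OSPE = -200 − (-59) = -141 kJ/mol.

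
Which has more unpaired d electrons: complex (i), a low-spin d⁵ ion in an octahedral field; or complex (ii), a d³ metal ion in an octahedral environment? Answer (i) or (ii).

(ii)

(i): t₂g⁵ eg⁰ → 1 unpaired.
(ii): For octahedral d³ the high- and low-spin configurations coincide; t₂g³ eg⁰ → 3 unpaired.
So (ii) has more unpaired electrons.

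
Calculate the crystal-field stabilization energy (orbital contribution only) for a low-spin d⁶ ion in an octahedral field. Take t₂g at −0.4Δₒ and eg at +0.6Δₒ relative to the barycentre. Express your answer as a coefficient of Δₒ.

-2.4 Δₒ

Configuration: t₂g⁶ eg⁰.
CFSE = 6(-0.4Δₒ) + 0(0.6Δₒ) = -2.4Δₒ + 0.0Δₒ = -2.4Δₒ.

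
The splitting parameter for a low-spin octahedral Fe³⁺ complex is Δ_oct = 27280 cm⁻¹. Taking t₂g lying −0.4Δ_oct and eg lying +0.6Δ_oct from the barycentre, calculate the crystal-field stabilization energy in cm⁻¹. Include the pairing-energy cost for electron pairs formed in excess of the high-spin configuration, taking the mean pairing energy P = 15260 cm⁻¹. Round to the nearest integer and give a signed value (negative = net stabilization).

Group 8 minus oxidation state +3 gives a d⁵ configuration for Fe³⁺.
Electron filling gives t₂g⁵ eg⁰.
CFSE(orbital) = 5×(-0.4Δ_oct) + 0×(0.6Δ_oct) = -2.0Δ_oct; with Δ_oct = 27280 cm⁻¹ that is -54560 cm⁻¹.
Pairing penalty: 2 pairs vs 0 in the high-spin reference → 2 extra × P = 30520 cm⁻¹.
Combining: -54560 + 30520 = -24040 cm⁻¹.

-24040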